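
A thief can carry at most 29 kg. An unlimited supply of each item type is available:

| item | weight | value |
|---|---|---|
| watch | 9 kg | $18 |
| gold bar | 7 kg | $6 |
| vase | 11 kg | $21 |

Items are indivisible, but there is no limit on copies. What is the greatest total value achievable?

Best value-per-unit is watch at 18/9; filling with it alone gives 3×18 = 54.
Optimal mix: 2×watch + 1×vase → weight 29, value 57.

$57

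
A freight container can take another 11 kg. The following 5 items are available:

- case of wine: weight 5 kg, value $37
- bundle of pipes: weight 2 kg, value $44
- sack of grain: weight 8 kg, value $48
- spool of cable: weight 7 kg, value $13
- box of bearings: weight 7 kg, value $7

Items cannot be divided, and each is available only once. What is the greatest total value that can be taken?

Check high-value combinations within 11 kg:
- bundle of pipes+sack of grain: weight 2+8=10, value 44+48=92
- case of wine+bundle of pipes: weight 5+2=7, value 37+44=81
- bundle of pipes+spool of cable: weight 2+7=9, value 44+13=57
- bundle of pipes+box of bearings: weight 2+7=9, value 44+7=51
- sack of grain: weight 8, value 48
Best: $92.

$92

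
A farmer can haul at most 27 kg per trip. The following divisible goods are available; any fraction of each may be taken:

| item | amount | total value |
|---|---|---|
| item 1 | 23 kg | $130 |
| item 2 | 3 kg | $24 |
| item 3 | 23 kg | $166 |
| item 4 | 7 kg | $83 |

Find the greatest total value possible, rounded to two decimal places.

229.70

Take in order of value per unit:
- item 4 (83/7 per unit): all 7 → value 83, running total 83.00
- item 2 (24/3 per unit): all 3 → value 24, running total 107.00
- item 3 (166/23 per unit): 17 of 23 → value 17×166/23 = 122.6957, running total 229.70
Total 229.70.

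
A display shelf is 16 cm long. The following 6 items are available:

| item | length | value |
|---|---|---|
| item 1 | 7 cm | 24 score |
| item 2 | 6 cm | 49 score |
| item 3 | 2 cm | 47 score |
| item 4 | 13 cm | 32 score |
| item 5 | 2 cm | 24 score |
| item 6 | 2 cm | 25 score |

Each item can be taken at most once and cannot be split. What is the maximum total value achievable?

Check high-value combinations within 16 cm:
- item 2+item 3+item 5+item 6: length 6+2+2+2=12, value 49+47+24+25=145
- item 2+item 3+item 6: length 6+2+2=10, value 49+47+25=121
- item 2+item 3+item 5: length 6+2+2=10, value 49+47+24=120
- item 1+item 3+item 5+item 6: length 7+2+2+2=13, value 24+47+24+25=120
Best: 145 score.

145 score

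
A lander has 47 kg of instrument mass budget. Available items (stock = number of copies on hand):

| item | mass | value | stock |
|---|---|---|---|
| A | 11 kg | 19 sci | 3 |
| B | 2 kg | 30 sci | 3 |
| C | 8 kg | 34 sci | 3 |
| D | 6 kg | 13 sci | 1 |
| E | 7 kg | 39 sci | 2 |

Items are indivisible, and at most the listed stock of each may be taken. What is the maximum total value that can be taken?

270 sci

Top feasible selections:
- 3×B + 3×C + 2×E: mass 44, value 270
- 1×A + 3×B + 2×C + 2×E: mass 47, value 255
- 3×B + 2×C + 1×D + 2×E: mass 42, value 249
- 3×B + 3×C + 1×D + 1×E: mass 43, value 244
Best: 270 sci.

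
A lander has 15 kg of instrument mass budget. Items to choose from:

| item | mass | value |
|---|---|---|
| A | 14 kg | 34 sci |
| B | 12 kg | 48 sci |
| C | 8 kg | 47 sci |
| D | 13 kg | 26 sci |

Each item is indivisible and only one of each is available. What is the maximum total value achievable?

48 sci

This is a 0/1 knapsack; check combinations near the capacity.
- B: mass 12, value 48
- C: mass 8, value 47
- A: mass 14, value 34
Best: 48 sci.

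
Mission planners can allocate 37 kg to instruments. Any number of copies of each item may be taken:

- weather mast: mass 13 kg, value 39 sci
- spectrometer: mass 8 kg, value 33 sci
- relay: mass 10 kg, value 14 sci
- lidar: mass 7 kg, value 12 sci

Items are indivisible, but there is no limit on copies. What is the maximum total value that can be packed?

Best value-per-unit is spectrometer at 33/8; filling with it alone gives 4×33 = 132.
Optimal mix: 1×weather mast + 3×spectrometer → mass 37, value 138.

138 sci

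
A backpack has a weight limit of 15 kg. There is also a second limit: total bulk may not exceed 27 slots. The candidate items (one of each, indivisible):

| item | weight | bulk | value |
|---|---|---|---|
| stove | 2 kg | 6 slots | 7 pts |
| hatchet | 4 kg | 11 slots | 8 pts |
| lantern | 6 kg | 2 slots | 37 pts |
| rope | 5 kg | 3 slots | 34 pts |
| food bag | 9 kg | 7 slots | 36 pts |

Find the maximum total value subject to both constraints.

79 pts

Feasible sets respecting both limits:
- hatchet+lantern+rope: weight 15, bulk 16, value 79
- stove+lantern+rope: weight 13, bulk 11, value 78
- lantern+food bag: weight 15, bulk 9, value 73
Best: 79 pts.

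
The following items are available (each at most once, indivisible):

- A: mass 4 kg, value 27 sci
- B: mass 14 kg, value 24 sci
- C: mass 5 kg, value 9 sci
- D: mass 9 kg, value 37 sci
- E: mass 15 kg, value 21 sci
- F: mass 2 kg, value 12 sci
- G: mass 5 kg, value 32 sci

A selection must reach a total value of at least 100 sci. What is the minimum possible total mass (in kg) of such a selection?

Subsets with value ≥ 100, sorted by total mass:
- A+D+F+G: mass 20, value 108
- A+C+D+G: mass 23, value 105
Minimum mass: 20 kg.

20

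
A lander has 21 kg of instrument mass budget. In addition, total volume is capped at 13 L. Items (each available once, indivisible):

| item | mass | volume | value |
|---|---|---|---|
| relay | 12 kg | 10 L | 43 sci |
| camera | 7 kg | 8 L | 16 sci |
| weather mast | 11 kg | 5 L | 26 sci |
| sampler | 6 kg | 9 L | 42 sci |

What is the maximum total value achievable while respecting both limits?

Feasible sets respecting both limits:
- relay: mass 12, volume 10, value 43
- camera+weather mast: mass 18, volume 13, value 42
- sampler: mass 6, volume 9, value 42
Best: 43 sci.

43 sci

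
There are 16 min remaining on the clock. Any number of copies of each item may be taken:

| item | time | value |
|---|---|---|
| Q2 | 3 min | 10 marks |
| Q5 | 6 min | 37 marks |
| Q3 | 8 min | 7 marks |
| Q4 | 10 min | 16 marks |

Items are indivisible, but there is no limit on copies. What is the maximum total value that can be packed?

84 marks

Best value-per-unit is Q5 at 37/6; filling with it alone gives 2×37 = 74.
Optimal mix: 1×Q2 + 2×Q5 → time 15, value 84.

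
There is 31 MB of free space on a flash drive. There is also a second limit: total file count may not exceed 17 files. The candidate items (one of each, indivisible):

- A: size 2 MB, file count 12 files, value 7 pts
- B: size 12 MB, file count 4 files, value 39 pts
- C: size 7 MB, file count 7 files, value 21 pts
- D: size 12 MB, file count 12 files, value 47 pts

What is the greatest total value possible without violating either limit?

Feasible sets respecting both limits:
- B+D: size 24, file count 16, value 86
- B+C: size 19, file count 11, value 60
- D: size 12, file count 12, value 47
Best: 86 pts.

86 pts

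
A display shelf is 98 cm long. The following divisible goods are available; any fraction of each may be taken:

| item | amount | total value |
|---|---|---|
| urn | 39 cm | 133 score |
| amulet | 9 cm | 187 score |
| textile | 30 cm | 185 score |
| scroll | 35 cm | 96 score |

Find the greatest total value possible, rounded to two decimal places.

559.86

Take in order of value per unit:
- amulet (187/9 per unit): all 9 → value 187, running total 187.00
- textile (185/30 per unit): all 30 → value 185, running total 372.00
- urn (133/39 per unit): all 39 → value 133, running total 505.00
- scroll (96/35 per unit): 20 of 35 → value 20×96/35 = 54.8571, running total 559.86
Total 559.86.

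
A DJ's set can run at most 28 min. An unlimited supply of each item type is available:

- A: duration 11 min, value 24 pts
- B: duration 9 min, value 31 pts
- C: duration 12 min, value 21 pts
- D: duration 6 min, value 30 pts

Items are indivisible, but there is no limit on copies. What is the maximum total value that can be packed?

121 pts

Best value-per-unit is D at 30/6; filling with it alone gives 4×30 = 120.
Optimal mix: 1×B + 3×D → duration 27, value 121.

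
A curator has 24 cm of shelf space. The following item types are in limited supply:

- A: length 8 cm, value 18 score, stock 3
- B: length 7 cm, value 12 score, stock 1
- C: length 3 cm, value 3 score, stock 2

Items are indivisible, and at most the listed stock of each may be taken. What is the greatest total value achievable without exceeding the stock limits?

54 score

Top feasible selections:
- 3×A: length 24, value 54
- 2×A + 1×B: length 23, value 48
- 2×A + 2×C: length 22, value 42
Best: 54 score.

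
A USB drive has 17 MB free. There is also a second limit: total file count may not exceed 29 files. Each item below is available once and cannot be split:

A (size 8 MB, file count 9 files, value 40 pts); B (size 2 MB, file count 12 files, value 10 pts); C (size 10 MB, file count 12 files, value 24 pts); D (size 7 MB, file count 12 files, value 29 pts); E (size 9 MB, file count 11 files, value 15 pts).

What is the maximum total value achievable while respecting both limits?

Feasible sets respecting both limits:
- A+D: size 15, file count 21, value 69
- A+E: size 17, file count 20, value 55
- C+D: size 17, file count 24, value 53
Best: 69 pts.

69 pts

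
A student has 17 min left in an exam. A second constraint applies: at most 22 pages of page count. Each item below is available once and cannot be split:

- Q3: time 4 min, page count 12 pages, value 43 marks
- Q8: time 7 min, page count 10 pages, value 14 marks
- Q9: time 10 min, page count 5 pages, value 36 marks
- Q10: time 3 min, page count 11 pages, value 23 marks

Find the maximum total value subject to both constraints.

Feasible sets respecting both limits:
- Q3+Q9: time 14, page count 17, value 79
- Q9+Q10: time 13, page count 16, value 59
- Q3+Q8: time 11, page count 22, value 57
Best: 79 marks.

79 marks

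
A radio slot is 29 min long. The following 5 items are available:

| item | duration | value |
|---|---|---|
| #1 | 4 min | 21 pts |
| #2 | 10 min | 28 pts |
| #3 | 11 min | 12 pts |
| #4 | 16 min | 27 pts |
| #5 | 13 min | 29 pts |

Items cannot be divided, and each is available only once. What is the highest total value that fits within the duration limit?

Check high-value combinations within 29 min:
- #1+#2+#5: duration 4+10+13=27, value 21+28+29=78
- #1+#3+#5: duration 4+11+13=28, value 21+12+29=62
- #1+#2+#3: duration 4+10+11=25, value 21+28+12=61
Best: 78 pts.

78 pts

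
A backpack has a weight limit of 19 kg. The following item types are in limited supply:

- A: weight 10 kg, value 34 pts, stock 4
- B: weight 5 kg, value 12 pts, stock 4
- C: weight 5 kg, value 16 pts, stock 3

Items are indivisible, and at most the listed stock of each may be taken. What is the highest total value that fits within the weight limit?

Top feasible selections:
- 1×A + 1×C: weight 15, value 50
- 3×C: weight 15, value 48
- 1×A + 1×B: weight 15, value 46
- 1×B + 2×C: weight 15, value 44
Best: 50 pts.

50 pts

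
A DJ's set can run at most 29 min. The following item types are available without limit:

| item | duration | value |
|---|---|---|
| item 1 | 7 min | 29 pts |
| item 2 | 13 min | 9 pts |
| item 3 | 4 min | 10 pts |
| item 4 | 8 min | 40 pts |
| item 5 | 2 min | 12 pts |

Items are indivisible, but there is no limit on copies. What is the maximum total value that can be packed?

168 pts

Best value-per-unit is item 5 at 12/2, and filling with it alone uses duration 14×2=28. No mix of the others beats 14×12 = 168.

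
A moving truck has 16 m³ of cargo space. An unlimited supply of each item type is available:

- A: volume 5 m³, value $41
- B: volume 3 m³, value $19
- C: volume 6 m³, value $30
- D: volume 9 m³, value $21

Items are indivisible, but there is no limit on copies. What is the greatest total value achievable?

Best value-per-unit is A at 41/5, and filling with it alone uses volume 3×5=15. No mix of the others beats 3×41 = 123.

$123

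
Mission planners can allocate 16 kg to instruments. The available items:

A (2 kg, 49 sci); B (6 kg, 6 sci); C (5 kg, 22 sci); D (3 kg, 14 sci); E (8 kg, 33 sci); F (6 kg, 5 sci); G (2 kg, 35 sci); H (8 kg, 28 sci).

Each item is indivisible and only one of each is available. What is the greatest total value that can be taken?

131 sci

This is a 0/1 knapsack; check combinations near the capacity.
- A+D+E+G: mass 2+3+8+2=15, value 49+14+33+35=131
- A+D+G+H: mass 2+3+2+8=15, value 49+14+35+28=126
- A+C+D+G: mass 2+5+3+2=12, value 49+22+14+35=120
- A+E+G: mass 2+8+2=12, value 49+33+35=117
Best: 131 sci.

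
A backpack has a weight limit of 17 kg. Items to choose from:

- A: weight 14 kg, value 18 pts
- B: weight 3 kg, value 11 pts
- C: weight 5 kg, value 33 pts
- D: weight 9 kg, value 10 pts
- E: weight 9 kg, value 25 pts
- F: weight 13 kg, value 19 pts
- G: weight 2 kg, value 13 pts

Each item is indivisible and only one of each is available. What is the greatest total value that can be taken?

71 pts

Check high-value combinations within 17 kg:
- C+E+G: weight 5+9+2=16, value 33+25+13=71
- B+C+E: weight 3+5+9=17, value 11+33+25=69
- C+E: weight 5+9=14, value 33+25=58
Best: 71 pts.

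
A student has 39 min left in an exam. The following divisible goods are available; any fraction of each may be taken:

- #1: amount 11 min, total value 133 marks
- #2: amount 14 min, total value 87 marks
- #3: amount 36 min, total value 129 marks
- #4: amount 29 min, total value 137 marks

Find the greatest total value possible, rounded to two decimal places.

Take in order of value per unit:
- #1 (133/11 per unit): all 11 → value 133, running total 133.00
- #2 (87/14 per unit): all 14 → value 87, running total 220.00
- #4 (137/29 per unit): 14 of 29 → value 14×137/29 = 66.1379, running total 286.14
Total 286.14.

286.14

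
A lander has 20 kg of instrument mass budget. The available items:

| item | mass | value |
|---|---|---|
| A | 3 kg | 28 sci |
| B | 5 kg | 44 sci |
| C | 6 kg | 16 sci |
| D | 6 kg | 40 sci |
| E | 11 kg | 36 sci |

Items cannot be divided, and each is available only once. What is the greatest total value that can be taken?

Check high-value combinations within 20 kg:
- A+B+C+D: mass 3+5+6+6=20, value 28+44+16+40=128
- A+B+D: mass 3+5+6=14, value 28+44+40=112
- A+B+E: mass 3+5+11=19, value 28+44+36=108
Best: 128 sci.

128 sci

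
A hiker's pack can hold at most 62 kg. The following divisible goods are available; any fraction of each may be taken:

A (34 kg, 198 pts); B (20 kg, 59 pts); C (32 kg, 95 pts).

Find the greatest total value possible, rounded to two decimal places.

Take in order of value per unit:
- A (198/34 per unit): all 34 → value 198, running total 198.00
- C (95/32 per unit): 28 of 32 → value 28×95/32 = 83.1250, running total 281.13
Total 281.13.

281.13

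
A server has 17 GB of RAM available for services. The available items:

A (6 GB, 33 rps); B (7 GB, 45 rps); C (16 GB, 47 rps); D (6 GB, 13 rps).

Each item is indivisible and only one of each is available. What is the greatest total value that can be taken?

Check high-value combinations within 17 GB:
- A+B: memory 6+7=13, value 33+45=78
- B+D: memory 7+6=13, value 45+13=58
- C: memory 16, value 47
Best: 78 rps.

78 rps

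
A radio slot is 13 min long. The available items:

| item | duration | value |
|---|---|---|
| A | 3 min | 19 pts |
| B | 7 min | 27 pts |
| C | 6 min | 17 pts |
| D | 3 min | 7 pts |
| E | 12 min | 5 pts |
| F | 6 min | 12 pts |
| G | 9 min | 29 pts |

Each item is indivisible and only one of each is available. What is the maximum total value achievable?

53 pts

This is a 0/1 knapsack; check combinations near the capacity.
- A+B+D: duration 3+7+3=13, value 19+27+7=53
- A+G: duration 3+9=12, value 19+29=48
- A+B: duration 3+7=10, value 19+27=46
- B+C: duration 7+6=13, value 27+17=44
Best: 53 pts.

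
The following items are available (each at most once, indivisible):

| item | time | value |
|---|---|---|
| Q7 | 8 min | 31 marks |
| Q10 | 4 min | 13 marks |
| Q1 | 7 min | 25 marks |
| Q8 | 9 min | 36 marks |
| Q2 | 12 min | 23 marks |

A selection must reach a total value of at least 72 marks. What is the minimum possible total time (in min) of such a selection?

20

Subsets with value ≥ 72, sorted by total time:
- Q10+Q1+Q8: time 20, value 74
- Q7+Q10+Q8: time 21, value 80
- Q7+Q1+Q8: time 24, value 92
- Q10+Q8+Q2: time 25, value 72
Minimum time: 20 min.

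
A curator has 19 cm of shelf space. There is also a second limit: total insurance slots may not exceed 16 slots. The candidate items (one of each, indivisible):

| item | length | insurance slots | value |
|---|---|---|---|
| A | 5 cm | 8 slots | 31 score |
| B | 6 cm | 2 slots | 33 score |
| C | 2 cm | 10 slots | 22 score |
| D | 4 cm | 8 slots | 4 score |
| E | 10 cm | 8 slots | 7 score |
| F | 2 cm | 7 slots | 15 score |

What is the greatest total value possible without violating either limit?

64 score

Feasible sets respecting both limits:
- A+B: length 11, insurance slots 10, value 64
- B+C: length 8, insurance slots 12, value 55
- B+F: length 8, insurance slots 9, value 48
Best: 64 score.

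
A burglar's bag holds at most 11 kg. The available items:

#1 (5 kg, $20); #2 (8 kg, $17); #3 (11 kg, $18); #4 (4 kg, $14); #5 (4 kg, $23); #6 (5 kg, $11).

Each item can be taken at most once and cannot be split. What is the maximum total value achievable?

Check high-value combinations within 11 kg:
- #1+#5: weight 5+4=9, value 20+23=43
- #4+#5: weight 4+4=8, value 14+23=37
- #1+#4: weight 5+4=9, value 20+14=34
Best: $43.

$43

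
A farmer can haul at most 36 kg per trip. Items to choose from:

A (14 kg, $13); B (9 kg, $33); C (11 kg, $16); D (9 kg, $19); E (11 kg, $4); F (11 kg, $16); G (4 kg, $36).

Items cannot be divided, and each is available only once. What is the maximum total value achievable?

$104

Check high-value combinations within 36 kg:
- B+C+D+G: weight 9+11+9+4=33, value 33+16+19+36=104
- B+D+F+G: weight 9+9+11+4=33, value 33+19+16+36=104
- B+C+F+G: weight 9+11+11+4=35, value 33+16+16+36=101
Best: $104.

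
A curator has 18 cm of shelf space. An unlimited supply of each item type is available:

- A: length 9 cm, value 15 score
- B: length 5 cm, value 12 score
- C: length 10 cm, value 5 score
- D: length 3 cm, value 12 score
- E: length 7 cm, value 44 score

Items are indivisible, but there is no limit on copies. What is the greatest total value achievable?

100 score

Best value-per-unit is E at 44/7; filling with it alone gives 2×44 = 88.
Optimal mix: 1×D + 2×E → length 17, value 100.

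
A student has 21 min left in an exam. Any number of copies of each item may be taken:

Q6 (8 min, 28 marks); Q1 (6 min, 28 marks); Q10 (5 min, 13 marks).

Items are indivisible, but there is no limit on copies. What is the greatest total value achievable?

84 marks

Best value-per-unit is Q1 at 28/6; filling with it alone gives 3×28 = 84.
Optimal mix: 1×Q6 + 2×Q1 → time 20, value 84.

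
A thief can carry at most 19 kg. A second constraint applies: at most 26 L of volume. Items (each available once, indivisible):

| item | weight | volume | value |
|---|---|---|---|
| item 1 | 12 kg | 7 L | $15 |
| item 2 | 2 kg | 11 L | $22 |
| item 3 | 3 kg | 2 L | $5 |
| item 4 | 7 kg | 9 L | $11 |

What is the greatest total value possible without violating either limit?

Feasible sets respecting both limits:
- item 1+item 2+item 3: weight 17, volume 20, value 42
- item 2+item 3+item 4: weight 12, volume 22, value 38
- item 1+item 2: weight 14, volume 18, value 37
- item 2+item 4: weight 9, volume 20, value 33
Best: $42.

$42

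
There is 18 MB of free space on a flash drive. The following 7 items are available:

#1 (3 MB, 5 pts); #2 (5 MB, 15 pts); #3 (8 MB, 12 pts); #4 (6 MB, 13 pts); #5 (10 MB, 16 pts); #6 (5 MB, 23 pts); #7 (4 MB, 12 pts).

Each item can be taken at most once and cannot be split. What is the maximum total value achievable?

This is a 0/1 knapsack; check combinations near the capacity.
- #1+#2+#6+#7: size 3+5+5+4=17, value 5+15+23+12=55
- #1+#4+#6+#7: size 3+6+5+4=18, value 5+13+23+12=53
- #2+#4+#6: size 5+6+5=16, value 15+13+23=51
Best: 55 pts.

55 pts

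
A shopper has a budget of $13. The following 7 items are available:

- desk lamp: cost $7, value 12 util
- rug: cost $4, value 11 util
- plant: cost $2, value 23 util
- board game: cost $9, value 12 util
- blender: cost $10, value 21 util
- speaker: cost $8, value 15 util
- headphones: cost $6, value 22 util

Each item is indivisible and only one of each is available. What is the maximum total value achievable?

56 util

Check high-value combinations within $13:
- rug+plant+headphones: cost 4+2+6=12, value 11+23+22=56
- desk lamp+rug+plant: cost 7+4+2=13, value 12+11+23=46
- plant+headphones: cost 2+6=8, value 23+22=45
- plant+blender: cost 2+10=12, value 23+21=44
- plant+speaker: cost 2+8=10, value 23+15=38
Best: 56 util.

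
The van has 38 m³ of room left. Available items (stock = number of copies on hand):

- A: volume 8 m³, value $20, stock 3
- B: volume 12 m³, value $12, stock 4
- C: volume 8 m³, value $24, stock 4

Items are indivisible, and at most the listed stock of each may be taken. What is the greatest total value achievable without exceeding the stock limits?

Top feasible selections:
- 4×C: volume 32, value 96
- 1×A + 3×C: volume 32, value 92
Best: $96.

$96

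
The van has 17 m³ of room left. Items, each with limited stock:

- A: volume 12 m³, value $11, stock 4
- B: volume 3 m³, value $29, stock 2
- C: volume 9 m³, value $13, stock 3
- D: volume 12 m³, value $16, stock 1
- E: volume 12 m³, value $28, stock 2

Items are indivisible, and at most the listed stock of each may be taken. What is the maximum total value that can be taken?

Best selections within volume 17 and stock limits:
- 2×B + 1×C: volume 15, value 71
- 2×B: volume 6, value 58
- 1×B + 1×E: volume 15, value 57
Best: $71.

$71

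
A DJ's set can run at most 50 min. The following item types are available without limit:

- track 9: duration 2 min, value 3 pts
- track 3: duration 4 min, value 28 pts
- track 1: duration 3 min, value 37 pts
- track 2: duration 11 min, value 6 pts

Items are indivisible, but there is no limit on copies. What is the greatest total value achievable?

595 pts

Best value-per-unit is track 1 at 37/3; filling with it alone gives 16×37 = 592.
Optimal mix: 1×track 9 + 16×track 1 → duration 50, value 595.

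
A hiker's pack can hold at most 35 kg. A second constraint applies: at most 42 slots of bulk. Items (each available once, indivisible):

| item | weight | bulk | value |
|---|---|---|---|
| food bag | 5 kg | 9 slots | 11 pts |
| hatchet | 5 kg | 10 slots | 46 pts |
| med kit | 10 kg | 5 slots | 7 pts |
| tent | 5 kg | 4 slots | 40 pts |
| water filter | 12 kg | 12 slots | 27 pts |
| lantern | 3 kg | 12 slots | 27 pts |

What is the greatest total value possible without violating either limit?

140 pts

Feasible sets respecting both limits:
- hatchet+tent+water filter+lantern: weight 25, bulk 38, value 140
- food bag+hatchet+med kit+tent+lantern: weight 28, bulk 40, value 131
- food bag+hatchet+tent+water filter: weight 27, bulk 35, value 124
Best: 140 pts.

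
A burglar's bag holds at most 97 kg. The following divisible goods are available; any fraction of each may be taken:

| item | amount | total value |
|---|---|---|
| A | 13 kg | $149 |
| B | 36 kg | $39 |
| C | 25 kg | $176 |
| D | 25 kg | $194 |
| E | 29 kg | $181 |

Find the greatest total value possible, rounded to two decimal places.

Take in order of value per unit:
- A (149/13 per unit): all 13 → value 149, running total 149.00
- D (194/25 per unit): all 25 → value 194, running total 343.00
- C (176/25 per unit): all 25 → value 176, running total 519.00
- E (181/29 per unit): all 29 → value 181, running total 700.00
- B (39/36 per unit): 5 of 36 → value 5×39/36 = 5.4167, running total 705.42
Total 705.42.

705.42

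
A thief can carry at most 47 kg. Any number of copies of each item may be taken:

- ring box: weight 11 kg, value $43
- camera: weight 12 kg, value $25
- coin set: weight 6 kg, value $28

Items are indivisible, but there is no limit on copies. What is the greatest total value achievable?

$211

Best value-per-unit is coin set at 28/6; filling with it alone gives 7×28 = 196.
Optimal mix: 1×ring box + 6×coin set → weight 47, value 211.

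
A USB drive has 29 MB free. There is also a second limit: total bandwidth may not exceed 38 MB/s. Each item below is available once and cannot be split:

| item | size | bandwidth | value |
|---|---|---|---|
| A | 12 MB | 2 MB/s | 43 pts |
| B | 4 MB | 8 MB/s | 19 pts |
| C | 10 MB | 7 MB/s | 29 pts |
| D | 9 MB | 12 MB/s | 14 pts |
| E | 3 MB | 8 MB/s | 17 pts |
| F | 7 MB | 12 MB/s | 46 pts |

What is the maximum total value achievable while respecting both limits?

Feasible sets respecting both limits:
- A+B+E+F: size 26, bandwidth 30, value 125
- A+C+F: size 29, bandwidth 21, value 118
- B+C+E+F: size 24, bandwidth 35, value 111
Best: 125 pts.

125 pts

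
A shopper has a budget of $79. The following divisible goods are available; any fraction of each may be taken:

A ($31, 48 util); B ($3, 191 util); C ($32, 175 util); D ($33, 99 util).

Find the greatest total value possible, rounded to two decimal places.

482.03

Take in order of value per unit:
- B (191/3 per unit): all 3 → value 191, running total 191.00
- C (175/32 per unit): all 32 → value 175, running total 366.00
- D (99/33 per unit): all 33 → value 99, running total 465.00
- A (48/31 per unit): 11 of 31 → value 11×48/31 = 17.0323, running total 482.03
Total 482.03.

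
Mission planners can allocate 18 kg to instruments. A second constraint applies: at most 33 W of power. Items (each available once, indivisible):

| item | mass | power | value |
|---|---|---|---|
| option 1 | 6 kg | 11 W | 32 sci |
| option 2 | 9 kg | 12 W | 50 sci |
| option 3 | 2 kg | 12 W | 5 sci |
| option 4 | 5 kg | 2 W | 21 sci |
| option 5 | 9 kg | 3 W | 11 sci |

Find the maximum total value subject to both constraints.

82 sci

Feasible sets respecting both limits:
- option 1+option 2: mass 15, power 23, value 82
- option 2+option 3+option 4: mass 16, power 26, value 76
- option 2+option 4: mass 14, power 14, value 71
Best: 82 sci.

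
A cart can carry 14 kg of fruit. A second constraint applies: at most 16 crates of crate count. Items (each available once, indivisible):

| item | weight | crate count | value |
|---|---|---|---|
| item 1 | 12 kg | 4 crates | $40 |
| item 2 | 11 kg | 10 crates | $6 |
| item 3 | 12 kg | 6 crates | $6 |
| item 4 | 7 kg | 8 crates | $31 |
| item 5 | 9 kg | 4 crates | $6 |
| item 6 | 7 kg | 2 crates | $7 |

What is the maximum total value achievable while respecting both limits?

$40

Feasible sets respecting both limits:
- item 1: weight 12, crate count 4, value 40
- item 4+item 6: weight 14, crate count 10, value 38
- item 4: weight 7, crate count 8, value 31
Best: $40.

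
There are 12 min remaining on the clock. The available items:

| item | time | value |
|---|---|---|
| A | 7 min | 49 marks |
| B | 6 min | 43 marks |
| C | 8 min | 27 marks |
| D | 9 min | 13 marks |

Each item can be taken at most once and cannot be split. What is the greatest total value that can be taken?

49 marks

Check high-value combinations within 12 min:
- A: time 7, value 49
- B: time 6, value 43
- C: time 8, value 27
- D: time 9, value 13
Best: 49 marks.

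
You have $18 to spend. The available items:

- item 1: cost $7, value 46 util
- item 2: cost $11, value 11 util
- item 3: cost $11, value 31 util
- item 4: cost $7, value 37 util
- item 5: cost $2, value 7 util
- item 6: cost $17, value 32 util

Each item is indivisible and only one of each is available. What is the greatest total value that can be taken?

Check high-value combinations within $18:
- item 1+item 4+item 5: cost 7+7+2=16, value 46+37+7=90
- item 1+item 4: cost 7+7=14, value 46+37=83
- item 1+item 3: cost 7+11=18, value 46+31=77
Best: 90 util.

90 util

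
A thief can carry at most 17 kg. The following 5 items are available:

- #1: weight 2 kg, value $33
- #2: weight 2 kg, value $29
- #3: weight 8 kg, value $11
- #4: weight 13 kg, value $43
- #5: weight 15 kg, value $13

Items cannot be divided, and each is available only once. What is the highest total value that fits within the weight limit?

$105

This is a 0/1 knapsack; check combinations near the capacity.
- #1+#2+#4: weight 2+2+13=17, value 33+29+43=105
- #1+#4: weight 2+13=15, value 33+43=76
- #1+#2+#3: weight 2+2+8=12, value 33+29+11=73
- #2+#4: weight 2+13=15, value 29+43=72
Best: $105.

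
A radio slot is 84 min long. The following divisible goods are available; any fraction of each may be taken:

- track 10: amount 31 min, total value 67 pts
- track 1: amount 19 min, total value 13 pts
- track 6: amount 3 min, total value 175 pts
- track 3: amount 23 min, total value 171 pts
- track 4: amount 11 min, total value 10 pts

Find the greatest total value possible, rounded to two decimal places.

433.95

Take in order of value per unit:
- track 6 (175/3 per unit): all 3 → value 175, running total 175.00
- track 3 (171/23 per unit): all 23 → value 171, running total 346.00
- track 10 (67/31 per unit): all 31 → value 67, running total 413.00
- track 4 (10/11 per unit): all 11 → value 10, running total 423.00
- track 1 (13/19 per unit): 16 of 19 → value 16×13/19 = 10.9474, running total 433.95
Total 433.95.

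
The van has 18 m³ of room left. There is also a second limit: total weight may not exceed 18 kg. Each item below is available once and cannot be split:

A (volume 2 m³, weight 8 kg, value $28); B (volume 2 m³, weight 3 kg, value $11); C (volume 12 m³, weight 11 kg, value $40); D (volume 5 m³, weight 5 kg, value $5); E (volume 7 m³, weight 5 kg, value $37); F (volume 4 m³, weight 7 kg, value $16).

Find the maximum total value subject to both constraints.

Feasible sets respecting both limits:
- A+B+E: volume 11, weight 16, value 76
- A+D+E: volume 14, weight 18, value 70
- A+E: volume 9, weight 13, value 65
- B+E+F: volume 13, weight 15, value 64
Best: $76.

$76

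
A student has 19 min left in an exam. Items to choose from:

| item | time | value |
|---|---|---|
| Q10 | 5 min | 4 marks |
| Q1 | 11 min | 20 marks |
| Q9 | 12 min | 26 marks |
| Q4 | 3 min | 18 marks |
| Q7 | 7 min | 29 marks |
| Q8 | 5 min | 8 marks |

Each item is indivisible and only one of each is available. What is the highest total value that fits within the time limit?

55 marks

Check high-value combinations within 19 min:
- Q4+Q7+Q8: time 3+7+5=15, value 18+29+8=55
- Q9+Q7: time 12+7=19, value 26+29=55
- Q10+Q4+Q7: time 5+3+7=15, value 4+18+29=51
- Q1+Q7: time 11+7=18, value 20+29=49
- Q4+Q7: time 3+7=10, value 18+29=47
Best: 55 marks.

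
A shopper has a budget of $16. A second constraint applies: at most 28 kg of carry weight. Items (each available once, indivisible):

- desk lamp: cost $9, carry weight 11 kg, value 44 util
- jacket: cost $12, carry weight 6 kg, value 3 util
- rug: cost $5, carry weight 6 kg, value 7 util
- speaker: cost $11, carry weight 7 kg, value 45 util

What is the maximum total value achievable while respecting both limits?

52 util

Feasible sets respecting both limits:
- rug+speaker: cost 16, carry weight 13, value 52
- desk lamp+rug: cost 14, carry weight 17, value 51
- speaker: cost 11, carry weight 7, value 45
- desk lamp: cost 9, carry weight 11, value 44
Best: 52 util.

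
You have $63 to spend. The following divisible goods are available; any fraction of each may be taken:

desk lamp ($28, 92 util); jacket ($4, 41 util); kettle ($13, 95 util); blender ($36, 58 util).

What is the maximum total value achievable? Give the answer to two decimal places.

Take in order of value per unit:
- jacket (41/4 per unit): all 4 → value 41, running total 41.00
- kettle (95/13 per unit): all 13 → value 95, running total 136.00
- desk lamp (92/28 per unit): all 28 → value 92, running total 228.00
- blender (58/36 per unit): 18 of 36 → value 18×58/36 = 29.0000, running total 257.00
Total 257.00.

257.00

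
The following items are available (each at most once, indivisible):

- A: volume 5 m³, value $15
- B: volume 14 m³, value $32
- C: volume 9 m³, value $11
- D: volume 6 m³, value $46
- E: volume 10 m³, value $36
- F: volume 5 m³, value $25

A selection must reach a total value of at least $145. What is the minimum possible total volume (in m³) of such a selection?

Subsets with value ≥ 145, sorted by total volume:
- A+B+D+E+F: volume 40, value 154
- B+C+D+E+F: volume 44, value 150
Minimum volume: 40 m³.

40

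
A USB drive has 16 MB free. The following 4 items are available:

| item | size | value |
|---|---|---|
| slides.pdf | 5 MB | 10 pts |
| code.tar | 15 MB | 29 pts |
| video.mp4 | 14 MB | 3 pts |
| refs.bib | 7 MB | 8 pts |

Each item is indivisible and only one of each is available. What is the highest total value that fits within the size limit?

This is a 0/1 knapsack; check combinations near the capacity.
- code.tar: size 15, value 29
- slides.pdf+refs.bib: size 5+7=12, value 10+8=18
- slides.pdf: size 5, value 10
Best: 29 pts.

29 pts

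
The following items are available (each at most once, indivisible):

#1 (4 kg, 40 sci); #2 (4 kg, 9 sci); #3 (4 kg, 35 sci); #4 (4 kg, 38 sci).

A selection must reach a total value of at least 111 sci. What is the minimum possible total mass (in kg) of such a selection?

12

Subsets with value ≥ 111, sorted by total mass:
- #1+#3+#4: mass 12, value 113
- #1+#2+#3+#4: mass 16, value 122
Minimum mass: 12 kg.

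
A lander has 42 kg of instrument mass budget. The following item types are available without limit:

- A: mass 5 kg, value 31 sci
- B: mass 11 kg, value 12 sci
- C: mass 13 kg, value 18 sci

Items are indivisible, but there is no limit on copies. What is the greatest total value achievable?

Best value-per-unit is A at 31/5, and filling with it alone uses mass 8×5=40. No mix of the others beats 8×31 = 248.

248 sci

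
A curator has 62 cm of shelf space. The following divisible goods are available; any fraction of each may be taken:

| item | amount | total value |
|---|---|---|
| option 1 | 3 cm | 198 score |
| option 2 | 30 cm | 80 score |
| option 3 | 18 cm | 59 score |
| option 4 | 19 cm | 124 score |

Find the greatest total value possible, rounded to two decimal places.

Take in order of value per unit:
- option 1 (198/3 per unit): all 3 → value 198, running total 198.00
- option 4 (124/19 per unit): all 19 → value 124, running total 322.00
- option 3 (59/18 per unit): all 18 → value 59, running total 381.00
- option 2 (80/30 per unit): 22 of 30 → value 22×80/30 = 58.6667, running total 439.67
Total 439.67.

439.67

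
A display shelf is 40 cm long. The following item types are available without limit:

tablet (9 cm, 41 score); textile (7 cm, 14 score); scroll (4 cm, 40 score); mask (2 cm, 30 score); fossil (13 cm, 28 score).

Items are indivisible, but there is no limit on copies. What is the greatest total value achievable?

600 score

Best value-per-unit is mask at 30/2, and filling with it alone uses length 20×2=40. No mix of the others beats 20×30 = 600.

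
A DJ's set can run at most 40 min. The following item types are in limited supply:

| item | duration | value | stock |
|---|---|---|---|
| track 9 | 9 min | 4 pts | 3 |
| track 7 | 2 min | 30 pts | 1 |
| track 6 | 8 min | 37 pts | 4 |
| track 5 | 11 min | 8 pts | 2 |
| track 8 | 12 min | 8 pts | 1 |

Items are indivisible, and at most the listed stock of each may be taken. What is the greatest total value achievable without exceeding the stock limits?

Best selections within duration 40 and stock limits:
- 1×track 7 + 4×track 6: duration 34, value 178
- 1×track 7 + 3×track 6 + 1×track 5: duration 37, value 149
- 1×track 7 + 3×track 6 + 1×track 8: duration 38, value 149
Best: 178 pts.

178 pts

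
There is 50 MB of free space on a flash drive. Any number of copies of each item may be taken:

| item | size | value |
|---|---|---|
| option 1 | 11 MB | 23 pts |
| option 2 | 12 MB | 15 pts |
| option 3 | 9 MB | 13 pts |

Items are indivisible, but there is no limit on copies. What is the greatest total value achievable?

Best value-per-unit is option 1 at 23/11, and filling with it alone uses size 4×11=44. No mix of the others beats 4×23 = 92.

92 pts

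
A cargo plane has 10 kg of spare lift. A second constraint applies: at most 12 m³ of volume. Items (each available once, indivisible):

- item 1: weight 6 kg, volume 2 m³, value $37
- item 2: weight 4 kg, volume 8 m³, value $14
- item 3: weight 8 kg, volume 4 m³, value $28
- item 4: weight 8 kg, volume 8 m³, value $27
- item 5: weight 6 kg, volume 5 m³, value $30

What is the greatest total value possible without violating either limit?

Feasible sets respecting both limits:
- item 1+item 2: weight 10, volume 10, value 51
- item 1: weight 6, volume 2, value 37
- item 5: weight 6, volume 5, value 30
- item 3: weight 8, volume 4, value 28
Best: $51.

$51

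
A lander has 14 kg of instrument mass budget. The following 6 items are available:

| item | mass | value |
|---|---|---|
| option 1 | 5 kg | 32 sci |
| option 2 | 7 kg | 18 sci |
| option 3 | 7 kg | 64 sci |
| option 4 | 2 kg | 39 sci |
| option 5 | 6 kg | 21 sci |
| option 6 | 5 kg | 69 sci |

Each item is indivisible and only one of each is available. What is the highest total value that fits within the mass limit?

Check high-value combinations within 14 kg:
- option 3+option 4+option 6: mass 7+2+5=14, value 64+39+69=172
- option 1+option 4+option 6: mass 5+2+5=12, value 32+39+69=140
- option 1+option 3+option 4: mass 5+7+2=14, value 32+64+39=135
Best: 172 sci.

172 sci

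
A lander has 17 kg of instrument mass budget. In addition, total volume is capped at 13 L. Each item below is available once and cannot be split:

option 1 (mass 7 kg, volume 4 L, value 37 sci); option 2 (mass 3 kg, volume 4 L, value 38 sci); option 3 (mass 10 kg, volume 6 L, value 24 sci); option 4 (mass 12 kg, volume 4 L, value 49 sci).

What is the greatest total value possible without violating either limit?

Feasible sets respecting both limits:
- option 2+option 4: mass 15, volume 8, value 87
- option 1+option 2: mass 10, volume 8, value 75
- option 2+option 3: mass 13, volume 10, value 62
- option 1+option 3: mass 17, volume 10, value 61
Best: 87 sci.

87 sci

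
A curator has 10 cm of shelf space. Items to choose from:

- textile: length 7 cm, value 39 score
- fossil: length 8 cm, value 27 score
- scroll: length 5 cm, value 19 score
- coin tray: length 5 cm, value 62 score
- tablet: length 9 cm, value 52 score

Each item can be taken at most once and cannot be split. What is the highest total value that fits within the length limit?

81 score

Check high-value combinations within 10 cm:
- scroll+coin tray: length 5+5=10, value 19+62=81
- coin tray: length 5, value 62
- tablet: length 9, value 52
- textile: length 7, value 39
- fossil: length 8, value 27
Best: 81 score.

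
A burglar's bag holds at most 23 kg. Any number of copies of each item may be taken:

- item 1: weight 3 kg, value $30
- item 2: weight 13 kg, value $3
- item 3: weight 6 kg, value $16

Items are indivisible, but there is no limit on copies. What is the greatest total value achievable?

$210

Best value-per-unit is item 1 at 30/3, and filling with it alone uses weight 7×3=21. No mix of the others beats 7×30 = 210.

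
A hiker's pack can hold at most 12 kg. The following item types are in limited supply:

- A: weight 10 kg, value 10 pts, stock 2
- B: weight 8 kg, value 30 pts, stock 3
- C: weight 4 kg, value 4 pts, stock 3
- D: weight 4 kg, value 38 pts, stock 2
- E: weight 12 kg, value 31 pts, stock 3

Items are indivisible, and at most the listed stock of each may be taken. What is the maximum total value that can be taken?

80 pts

Best selections within weight 12 and stock limits:
- 1×C + 2×D: weight 12, value 80
- 2×D: weight 8, value 76
Best: 80 pts.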